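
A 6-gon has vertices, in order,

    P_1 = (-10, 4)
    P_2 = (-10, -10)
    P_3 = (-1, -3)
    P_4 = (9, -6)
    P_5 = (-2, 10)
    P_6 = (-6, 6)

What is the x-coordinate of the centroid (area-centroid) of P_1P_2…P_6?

-634/213

Apply the shoelace (surveyor's) formula. First the cross-terms c_i = x_i·y_{i+1} − x_{i+1}·y_i:
  140, 20, 33, 78, 48, 36  ⇒  2A = 355, A = 177.5.
Then Σ (x_i + x_{i+1})·c_i = -3170, so x̄ = -3170 / (6·177.5) = -634/213.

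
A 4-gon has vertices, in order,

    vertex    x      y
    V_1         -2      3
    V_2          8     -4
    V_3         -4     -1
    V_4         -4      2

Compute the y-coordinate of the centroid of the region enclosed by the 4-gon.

Apply the surveyor's formula. First the cross-terms c_i = x_i·y_{i+1} − x_{i+1}·y_i:
  -16, -24, -12, -8  ⇒  2A = -60, A = -30.
Then Σ (y_i + y_{i+1})·c_i = 84, so ȳ = 84 / (6·(-30)) = -7/15.

-7/15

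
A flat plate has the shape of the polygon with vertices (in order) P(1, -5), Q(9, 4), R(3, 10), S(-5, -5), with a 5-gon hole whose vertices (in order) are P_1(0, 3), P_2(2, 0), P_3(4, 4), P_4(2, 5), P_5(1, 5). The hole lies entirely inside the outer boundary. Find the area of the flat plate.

85

Outer boundary:
Apply Gauss's area formula: 2A = Σ (x_i·y_{i+1} − x_{i+1}·y_i), indices taken mod 4.
Σ = (49) + (78) + (35) + (30) = 192
Area = |Σ|/2 = 96.
Hole:
Cross-terms: -6, 8, 12, 5, 3  ⇒  Σ = 22
Area = |Σ|/2 = 11.
Net area = 96 − 11 = 85.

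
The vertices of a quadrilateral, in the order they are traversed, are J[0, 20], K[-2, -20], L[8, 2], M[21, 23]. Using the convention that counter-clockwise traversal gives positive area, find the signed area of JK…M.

Σ = (40) + (156) + (142) + (420) = 758
Signed area = Σ/2 = 379 (positive ⇒ counter-clockwise traversal).

379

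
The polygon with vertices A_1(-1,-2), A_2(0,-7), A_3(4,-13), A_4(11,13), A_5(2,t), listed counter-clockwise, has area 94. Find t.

Write out the shoelace sum; only the two edges meeting at A_5 involve t:
2·Area = [(11·t − 2·13) + (2·(-2) − (-1)·t)] + 230
       = 12·t + 200 = 188
⇒ t = -1.

-1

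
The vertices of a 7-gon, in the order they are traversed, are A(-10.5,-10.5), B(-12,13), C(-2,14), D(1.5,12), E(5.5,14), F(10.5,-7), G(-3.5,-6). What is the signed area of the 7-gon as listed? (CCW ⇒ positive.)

Cross-terms: -262.5, -142, -45, -45, -185.5, -87.5, -26.25  ⇒  Σ = -793.75
Signed area = Σ/2 = -396.875 (negative ⇒ clockwise traversal).

-396.875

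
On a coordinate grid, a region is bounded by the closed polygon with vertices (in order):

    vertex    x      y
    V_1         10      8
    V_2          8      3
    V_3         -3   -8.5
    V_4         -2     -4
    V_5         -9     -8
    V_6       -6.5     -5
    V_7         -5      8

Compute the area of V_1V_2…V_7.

Apply the shoelace formula: 2A = Σ (x_i·y_{i+1} − x_{i+1}·y_i), indices taken mod 7.
Σ = (-34) + (-59) + (-5) + (-20) + (-7) + (-77) + (-120) = -322
Area = |Σ|/2 = 161.

161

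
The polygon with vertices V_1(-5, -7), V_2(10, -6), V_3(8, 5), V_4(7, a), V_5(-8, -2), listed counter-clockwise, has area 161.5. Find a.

8

The doubled signed area Σ (x_i y_{i+1} − x_{i+1} y_i) is linear in a.
With a=0 it equals 195; the coefficient of a is 16 (from the two edges through V_4).
So 16·a + 195 = 2·161.5 = 323 ⇒ a = 8.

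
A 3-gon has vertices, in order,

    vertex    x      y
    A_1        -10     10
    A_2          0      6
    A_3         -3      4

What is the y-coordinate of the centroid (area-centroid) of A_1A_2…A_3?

20/3

Apply the surveyor's formula. First the cross-terms c_i = x_i·y_{i+1} − x_{i+1}·y_i:
  -60, 18, 10  ⇒  2A = -32, A = -16.
Then Σ (y_i + y_{i+1})·c_i = -640, so ȳ = -640 / (6·(-16)) = 20/3.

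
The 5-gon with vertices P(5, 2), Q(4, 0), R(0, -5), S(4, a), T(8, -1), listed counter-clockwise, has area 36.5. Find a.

-8

Write out the shoelace sum; only the two edges meeting at S involve a:
2·Area = [(0·a − 4·(-5)) + (4·(-1) − 8·a)] + -7
       = -8·a + 9 = 73
⇒ a = -8.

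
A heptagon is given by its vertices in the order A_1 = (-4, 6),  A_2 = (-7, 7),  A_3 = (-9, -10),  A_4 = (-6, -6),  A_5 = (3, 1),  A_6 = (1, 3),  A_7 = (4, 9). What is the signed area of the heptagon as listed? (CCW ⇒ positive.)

Apply the shoelace (surveyor's) formula: 2A = Σ (x_i·y_{i+1} − x_{i+1}·y_i), indices taken mod 7.
Σ = (14) + (133) + (-6) + (12) + (8) + (-3) + (60) = 218
Signed area = Σ/2 = 109 (positive ⇒ counter-clockwise traversal).

109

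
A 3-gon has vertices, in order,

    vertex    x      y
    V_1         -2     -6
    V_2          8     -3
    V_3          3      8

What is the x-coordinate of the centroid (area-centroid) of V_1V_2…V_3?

3

Apply Gauss's area formula. First the cross-terms c_i = x_i·y_{i+1} − x_{i+1}·y_i:
  54, 73, -2  ⇒  2A = 125, A = 62.5.
Then Σ (x_i + x_{i+1})·c_i = 1125, so x̄ = 1125 / (6·62.5) = 3.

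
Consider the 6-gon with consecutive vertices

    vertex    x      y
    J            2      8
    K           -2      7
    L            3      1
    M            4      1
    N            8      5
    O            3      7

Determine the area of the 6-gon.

34.5

Apply the surveyor's formula: 2A = Σ (x_i·y_{i+1} − x_{i+1}·y_i), indices taken mod 6.
J→K: (2)(7) − (-2)(8) = 30
K→L: (-2)(1) − (3)(7) = -23
L→M: (3)(1) − (4)(1) = -1
M→N: (4)(5) − (8)(1) = 12
N→O: (8)(7) − (3)(5) = 41
O→J: (3)(8) − (2)(7) = 10
Σ = 69
Area = |Σ|/2 = 34.5.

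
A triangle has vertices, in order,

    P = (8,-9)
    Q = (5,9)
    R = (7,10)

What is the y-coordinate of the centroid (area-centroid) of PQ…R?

10/3

Apply Gauss's area formula. First the cross-terms c_i = x_i·y_{i+1} − x_{i+1}·y_i:
  117, -13, -143  ⇒  2A = -39, A = -19.5.
Then Σ (y_i + y_{i+1})·c_i = -390, so ȳ = -390 / (6·(-19.5)) = 10/3.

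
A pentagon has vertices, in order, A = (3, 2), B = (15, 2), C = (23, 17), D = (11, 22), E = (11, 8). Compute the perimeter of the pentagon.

66

|AB| = √((12)² + (0)²) = √144 = 12
|BC| = √((8)² + (15)²) = √289 = 17
|CD| = √((-12)² + (5)²) = √169 = 13
|DE| = √((0)² + (-14)²) = √196 = 14
|EA| = √((-8)² + (-6)²) = √100 = 10
Perimeter = 12 + 17 + 13 + 14 + 10 = 66.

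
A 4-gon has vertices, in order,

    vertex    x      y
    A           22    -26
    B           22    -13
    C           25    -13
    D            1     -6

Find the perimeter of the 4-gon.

70

|AB| = √((0)² + (13)²) = √169 = 13
|BC| = √((3)² + (0)²) = √9 = 3
|CD| = √((-24)² + (7)²) = √625 = 25
|DA| = √((21)² + (-20)²) = √841 = 29
Perimeter = 13 + 3 + 25 + 29 = 70.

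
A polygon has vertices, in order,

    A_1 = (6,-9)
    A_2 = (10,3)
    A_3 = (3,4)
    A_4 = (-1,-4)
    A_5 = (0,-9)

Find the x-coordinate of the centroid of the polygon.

Apply the shoelace formula. First the cross-terms c_i = x_i·y_{i+1} − x_{i+1}·y_i:
  108, 31, -8, 9, 54  ⇒  2A = 194, A = 97.
Then Σ (x_i + x_{i+1})·c_i = 2430, so x̄ = 2430 / (6·97) = 405/97.

405/97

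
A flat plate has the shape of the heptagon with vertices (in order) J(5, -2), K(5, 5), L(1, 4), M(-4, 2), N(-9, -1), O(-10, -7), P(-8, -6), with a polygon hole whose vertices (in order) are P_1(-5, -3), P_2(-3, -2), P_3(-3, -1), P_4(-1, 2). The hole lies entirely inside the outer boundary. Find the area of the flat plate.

Outer boundary:
Cross-terms: 35, 15, 18, 22, 53, 4, 46  ⇒  Σ = 193
Area = |Σ|/2 = 96.5.
Hole:
Apply the surveyor's formula: 2A = Σ (x_i·y_{i+1} − x_{i+1}·y_i), indices taken mod 4.
Σ = (1) + (-3) + (-7) + (13) = 4
Area = |Σ|/2 = 2.
Net area = 96.5 − 2 = 94.5.

94.5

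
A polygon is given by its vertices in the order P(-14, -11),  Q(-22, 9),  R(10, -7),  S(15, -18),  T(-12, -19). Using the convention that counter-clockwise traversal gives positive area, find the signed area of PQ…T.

-507

Apply the surveyor's formula: 2A = Σ (x_i·y_{i+1} − x_{i+1}·y_i), indices taken mod 5.
Cross-terms: -368, 64, -75, -501, -134  ⇒  Σ = -1014
Signed area = Σ/2 = -507 (negative ⇒ clockwise traversal).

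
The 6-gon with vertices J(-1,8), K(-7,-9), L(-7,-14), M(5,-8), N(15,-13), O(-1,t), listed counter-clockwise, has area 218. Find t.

Write out the shoelace sum; only the two edges meeting at O involve t:
2·Area = [(15·t − (-1)·(-13)) + ((-1)·8 − (-1)·t)] + 281
       = 16·t + 260 = 436
⇒ t = 11.

11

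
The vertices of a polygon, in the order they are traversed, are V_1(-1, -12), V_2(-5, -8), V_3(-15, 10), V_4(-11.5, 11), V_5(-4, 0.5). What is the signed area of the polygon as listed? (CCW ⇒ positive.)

-92.625

V_1→V_2: (-1)(-8) − (-5)(-12) = -52
V_2→V_3: (-5)(10) − (-15)(-8) = -170
V_3→V_4: (-15)(11) − (-11.5)(10) = -50
V_4→V_5: (-11.5)(0.5) − (-4)(11) = 38.25
V_5→V_1: (-4)(-12) − (-1)(0.5) = 48.5
Σ = -185.25
Signed area = Σ/2 = -92.625 (negative ⇒ clockwise traversal).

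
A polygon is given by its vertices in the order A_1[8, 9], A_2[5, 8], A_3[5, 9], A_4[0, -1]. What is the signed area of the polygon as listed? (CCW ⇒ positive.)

Apply the surveyor's formula: 2A = Σ (x_i·y_{i+1} − x_{i+1}·y_i), indices taken mod 4.
A_1→A_2: (8)(8) − (5)(9) = 19
A_2→A_3: (5)(9) − (5)(8) = 5
A_3→A_4: (5)(-1) − (0)(9) = -5
A_4→A_1: (0)(9) − (8)(-1) = 8
Σ = 27
Signed area = Σ/2 = 13.5 (positive ⇒ counter-clockwise traversal).

13.5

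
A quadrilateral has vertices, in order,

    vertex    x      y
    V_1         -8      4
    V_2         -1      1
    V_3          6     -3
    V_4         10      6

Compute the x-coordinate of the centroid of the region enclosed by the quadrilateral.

179/63

Apply the surveyor's formula. First the cross-terms c_i = x_i·y_{i+1} − x_{i+1}·y_i:
  -4, -3, 66, 88  ⇒  2A = 147, A = 73.5.
Then Σ (x_i + x_{i+1})·c_i = 1253, so x̄ = 1253 / (6·73.5) = 179/63.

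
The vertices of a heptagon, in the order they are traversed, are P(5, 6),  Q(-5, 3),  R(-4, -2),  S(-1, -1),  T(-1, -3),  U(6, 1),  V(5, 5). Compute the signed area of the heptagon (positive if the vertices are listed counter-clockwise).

Cross-terms: 45, 22, 2, 2, 17, 25, 5  ⇒  Σ = 118
Signed area = Σ/2 = 59 (positive ⇒ counter-clockwise traversal).

59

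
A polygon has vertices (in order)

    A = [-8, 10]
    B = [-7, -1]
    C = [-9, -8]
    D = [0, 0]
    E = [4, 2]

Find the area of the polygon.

Σ = (78) + (47) + (0) + (0) + (56) = 181
Area = |Σ|/2 = 90.5.

90.5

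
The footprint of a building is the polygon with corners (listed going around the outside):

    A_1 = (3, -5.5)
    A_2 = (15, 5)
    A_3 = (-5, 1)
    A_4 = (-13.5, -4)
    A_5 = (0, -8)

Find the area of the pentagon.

151.5

Apply the shoelace formula: 2A = Σ (x_i·y_{i+1} − x_{i+1}·y_i), indices taken mod 5.
Cross-terms: 97.5, 40, 33.5, 108, 24  ⇒  Σ = 303
Area = |Σ|/2 = 151.5.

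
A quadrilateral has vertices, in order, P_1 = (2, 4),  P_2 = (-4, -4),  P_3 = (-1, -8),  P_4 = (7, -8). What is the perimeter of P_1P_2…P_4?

|P_1P_2| = √((-6)² + (-8)²) = √100 = 10
|P_2P_3| = √((3)² + (-4)²) = √25 = 5
|P_3P_4| = √((8)² + (0)²) = √64 = 8
|P_4P_1| = √((-5)² + (12)²) = √169 = 13
Perimeter = 10 + 5 + 8 + 13 = 36.

36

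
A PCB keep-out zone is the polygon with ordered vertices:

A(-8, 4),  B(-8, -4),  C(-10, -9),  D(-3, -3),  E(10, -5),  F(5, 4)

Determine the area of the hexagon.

130.5

Apply the surveyor's formula: 2A = Σ (x_i·y_{i+1} − x_{i+1}·y_i), indices taken mod 6.
Σ = (64) + (32) + (3) + (45) + (65) + (52) = 261
Area = |Σ|/2 = 130.5.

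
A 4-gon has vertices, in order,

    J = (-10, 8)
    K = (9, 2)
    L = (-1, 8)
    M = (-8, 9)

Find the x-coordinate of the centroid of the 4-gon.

Apply Gauss's area formula. First the cross-terms c_i = x_i·y_{i+1} − x_{i+1}·y_i:
  -92, 74, 55, 26  ⇒  2A = 63, A = 31.5.
Then Σ (x_i + x_{i+1})·c_i = -279, so x̄ = -279 / (6·31.5) = -31/21.

-31/21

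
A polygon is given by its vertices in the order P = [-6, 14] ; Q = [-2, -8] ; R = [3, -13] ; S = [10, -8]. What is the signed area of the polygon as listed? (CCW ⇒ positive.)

162

Apply the surveyor's formula: 2A = Σ (x_i·y_{i+1} − x_{i+1}·y_i), indices taken mod 4.
P→Q: (-6)(-8) − (-2)(14) = 76
Q→R: (-2)(-13) − (3)(-8) = 50
R→S: (3)(-8) − (10)(-13) = 106
S→P: (10)(14) − (-6)(-8) = 92
Σ = 324
Signed area = Σ/2 = 162 (positive ⇒ counter-clockwise traversal).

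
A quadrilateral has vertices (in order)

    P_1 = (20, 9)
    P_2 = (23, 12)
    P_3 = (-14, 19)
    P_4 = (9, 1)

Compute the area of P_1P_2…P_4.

Σ = (33) + (605) + (-185) + (61) = 514
Area = |Σ|/2 = 257.

257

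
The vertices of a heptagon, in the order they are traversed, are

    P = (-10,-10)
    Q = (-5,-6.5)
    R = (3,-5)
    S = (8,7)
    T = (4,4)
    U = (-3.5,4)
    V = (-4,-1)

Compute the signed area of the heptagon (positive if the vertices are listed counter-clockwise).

Σ = (15) + (44.5) + (61) + (4) + (30) + (19.5) + (30) = 204
Signed area = Σ/2 = 102 (positive ⇒ counter-clockwise traversal).

102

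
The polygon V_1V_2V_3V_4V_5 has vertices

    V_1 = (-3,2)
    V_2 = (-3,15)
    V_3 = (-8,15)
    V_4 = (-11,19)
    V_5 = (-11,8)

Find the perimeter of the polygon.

44

|V_1V_2| = √((0)² + (13)²) = √169 = 13
|V_2V_3| = √((-5)² + (0)²) = √25 = 5
|V_3V_4| = √((-3)² + (4)²) = √25 = 5
|V_4V_5| = √((0)² + (-11)²) = √121 = 11
|V_5V_1| = √((8)² + (-6)²) = √100 = 10
Perimeter = 13 + 5 + 5 + 11 + 10 = 44.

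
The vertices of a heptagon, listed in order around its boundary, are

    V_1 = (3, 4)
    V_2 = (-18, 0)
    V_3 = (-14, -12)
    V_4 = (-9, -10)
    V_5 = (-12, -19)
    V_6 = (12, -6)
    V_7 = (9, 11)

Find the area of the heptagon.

430

Apply Gauss's area formula: 2A = Σ (x_i·y_{i+1} − x_{i+1}·y_i), indices taken mod 7.
Σ = (72) + (216) + (32) + (51) + (300) + (186) + (3) = 860
Area = |Σ|/2 = 430.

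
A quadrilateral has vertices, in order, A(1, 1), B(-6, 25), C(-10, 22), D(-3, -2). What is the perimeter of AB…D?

60

|AB| = √((-7)² + (24)²) = √625 = 25
|BC| = √((-4)² + (-3)²) = √25 = 5
|CD| = √((7)² + (-24)²) = √625 = 25
|DA| = √((4)² + (3)²) = √25 = 5
Perimeter = 25 + 5 + 25 + 5 = 60.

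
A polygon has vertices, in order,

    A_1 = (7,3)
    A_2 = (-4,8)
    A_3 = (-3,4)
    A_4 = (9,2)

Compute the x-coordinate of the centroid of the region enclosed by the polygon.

Apply the shoelace formula. First the cross-terms c_i = x_i·y_{i+1} − x_{i+1}·y_i:
  68, 8, -42, 13  ⇒  2A = 47, A = 23.5.
Then Σ (x_i + x_{i+1})·c_i = 104, so x̄ = 104 / (6·23.5) = 104/141.

104/141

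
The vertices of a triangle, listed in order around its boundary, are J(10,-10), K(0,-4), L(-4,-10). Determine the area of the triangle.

Apply Gauss's area formula: 2A = Σ (x_i·y_{i+1} − x_{i+1}·y_i), indices taken mod 3.
Σ = (-40) + (-16) + (140) = 84
Area = |Σ|/2 = 42.

42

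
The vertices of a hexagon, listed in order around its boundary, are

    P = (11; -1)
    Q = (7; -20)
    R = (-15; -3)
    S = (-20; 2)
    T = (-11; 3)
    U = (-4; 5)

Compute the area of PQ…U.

378

Σ = (-213) + (-321) + (-90) + (-38) + (-43) + (-51) = -756
Area = |Σ|/2 = 378.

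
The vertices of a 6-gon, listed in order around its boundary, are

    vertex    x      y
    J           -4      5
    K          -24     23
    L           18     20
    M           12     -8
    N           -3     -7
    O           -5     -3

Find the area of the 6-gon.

710.5

Σ = (28) + (-894) + (-384) + (-108) + (-26) + (-37) = -1421
Area = |Σ|/2 = 710.5.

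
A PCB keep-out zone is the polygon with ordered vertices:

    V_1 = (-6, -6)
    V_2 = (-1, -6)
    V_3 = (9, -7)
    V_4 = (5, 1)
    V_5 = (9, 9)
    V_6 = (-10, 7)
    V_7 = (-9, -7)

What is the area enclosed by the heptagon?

234.5

Apply the surveyor's formula: 2A = Σ (x_i·y_{i+1} − x_{i+1}·y_i), indices taken mod 7.
Cross-terms: 30, 61, 44, 36, 153, 133, 12  ⇒  Σ = 469
Area = |Σ|/2 = 234.5.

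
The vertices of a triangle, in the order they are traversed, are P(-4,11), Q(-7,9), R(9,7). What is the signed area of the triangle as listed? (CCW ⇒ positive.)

19

Cross-terms: 41, -130, 127  ⇒  Σ = 38
Signed area = Σ/2 = 19 (positive ⇒ counter-clockwise traversal).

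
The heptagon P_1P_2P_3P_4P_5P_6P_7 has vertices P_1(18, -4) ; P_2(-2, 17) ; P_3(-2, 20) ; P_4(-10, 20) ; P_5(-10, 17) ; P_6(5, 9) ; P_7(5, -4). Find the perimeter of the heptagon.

|P_1P_2| = √((-20)² + (21)²) = √841 = 29
|P_2P_3| = √((0)² + (3)²) = √9 = 3
|P_3P_4| = √((-8)² + (0)²) = √64 = 8
|P_4P_5| = √((0)² + (-3)²) = √9 = 3
|P_5P_6| = √((15)² + (-8)²) = √289 = 17
|P_6P_7| = √((0)² + (-13)²) = √169 = 13
|P_7P_1| = √((13)² + (0)²) = √169 = 13
Perimeter = 29 + 3 + 8 + 3 + 17 + 13 + 13 = 86.

86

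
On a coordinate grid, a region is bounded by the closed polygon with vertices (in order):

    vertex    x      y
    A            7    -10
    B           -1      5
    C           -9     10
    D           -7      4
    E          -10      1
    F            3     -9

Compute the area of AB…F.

123.5

Apply the shoelace (surveyor's) formula: 2A = Σ (x_i·y_{i+1} − x_{i+1}·y_i), indices taken mod 6.
Cross-terms: 25, 35, 34, 33, 87, 33  ⇒  Σ = 247
Area = |Σ|/2 = 123.5.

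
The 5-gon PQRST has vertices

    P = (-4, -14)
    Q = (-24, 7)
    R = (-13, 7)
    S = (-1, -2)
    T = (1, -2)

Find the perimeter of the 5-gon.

70

|PQ| = √((-20)² + (21)²) = √841 = 29
|QR| = √((11)² + (0)²) = √121 = 11
|RS| = √((12)² + (-9)²) = √225 = 15
|ST| = √((2)² + (0)²) = √4 = 2
|TP| = √((-5)² + (-12)²) = √169 = 13
Perimeter = 29 + 11 + 15 + 2 + 13 = 70.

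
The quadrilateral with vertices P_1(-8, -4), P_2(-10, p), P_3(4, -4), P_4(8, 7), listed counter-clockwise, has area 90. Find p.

Write out the shoelace sum; only the two edges meeting at P_2 involve p:
2·Area = [((-8)·p − (-10)·(-4)) + ((-10)·(-4) − 4·p)] + 84
       = -12·p + 84 = 180
⇒ p = -8.

-8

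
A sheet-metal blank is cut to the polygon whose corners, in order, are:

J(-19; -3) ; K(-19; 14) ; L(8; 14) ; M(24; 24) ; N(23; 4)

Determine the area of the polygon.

647

Apply the shoelace formula: 2A = Σ (x_i·y_{i+1} − x_{i+1}·y_i), indices taken mod 5.
Cross-terms: -323, -378, -144, -456, 7  ⇒  Σ = -1294
Area = |Σ|/2 = 647.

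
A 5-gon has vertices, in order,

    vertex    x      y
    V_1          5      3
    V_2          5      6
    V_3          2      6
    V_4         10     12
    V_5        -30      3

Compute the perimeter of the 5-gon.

|V_1V_2| = √((0)² + (3)²) = √9 = 3
|V_2V_3| = √((-3)² + (0)²) = √9 = 3
|V_3V_4| = √((8)² + (6)²) = √100 = 10
|V_4V_5| = √((-40)² + (-9)²) = √1681 = 41
|V_5V_1| = √((35)² + (0)²) = √1225 = 35
Perimeter = 3 + 3 + 10 + 41 + 35 = 92.

92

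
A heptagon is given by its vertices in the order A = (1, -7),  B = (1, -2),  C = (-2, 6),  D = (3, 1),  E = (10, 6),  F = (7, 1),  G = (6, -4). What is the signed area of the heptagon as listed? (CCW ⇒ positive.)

-54.5

Cross-terms: 5, 2, -20, 8, -32, -34, -38  ⇒  Σ = -109
Signed area = Σ/2 = -54.5 (negative ⇒ clockwise traversal).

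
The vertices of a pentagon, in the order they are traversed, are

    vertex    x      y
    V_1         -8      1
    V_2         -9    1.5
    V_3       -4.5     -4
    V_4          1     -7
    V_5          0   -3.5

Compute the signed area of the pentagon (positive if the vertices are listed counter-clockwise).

V_1→V_2: (-8)(1.5) − (-9)(1) = -3
V_2→V_3: (-9)(-4) − (-4.5)(1.5) = 42.75
V_3→V_4: (-4.5)(-7) − (1)(-4) = 35.5
V_4→V_5: (1)(-3.5) − (0)(-7) = -3.5
V_5→V_1: (0)(1) − (-8)(-3.5) = -28
Σ = 43.75
Signed area = Σ/2 = 21.875 (positive ⇒ counter-clockwise traversal).

21.875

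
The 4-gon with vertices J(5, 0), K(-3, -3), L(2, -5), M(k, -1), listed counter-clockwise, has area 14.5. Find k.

4

Write out the shoelace sum; only the two edges meeting at M involve k:
2·Area = [(2·(-1) − k·(-5)) + (k·0 − 5·(-1))] + 6
       = 5·k + 9 = 29
⇒ k = 4.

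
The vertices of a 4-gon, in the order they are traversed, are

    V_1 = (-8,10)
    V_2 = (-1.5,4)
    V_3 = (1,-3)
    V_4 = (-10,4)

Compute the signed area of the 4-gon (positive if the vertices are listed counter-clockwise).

Apply Gauss's area formula: 2A = Σ (x_i·y_{i+1} − x_{i+1}·y_i), indices taken mod 4.
Σ = (-17) + (0.5) + (-26) + (-68) = -110.5
Signed area = Σ/2 = -55.25 (negative ⇒ clockwise traversal).

-55.25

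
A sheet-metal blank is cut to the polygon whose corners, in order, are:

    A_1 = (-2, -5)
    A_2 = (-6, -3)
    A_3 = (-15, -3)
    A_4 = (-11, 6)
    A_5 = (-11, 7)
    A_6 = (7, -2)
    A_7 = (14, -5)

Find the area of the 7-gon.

149.5

Σ = (-24) + (-27) + (-123) + (-11) + (-27) + (-7) + (-80) = -299
Area = |Σ|/2 = 149.5.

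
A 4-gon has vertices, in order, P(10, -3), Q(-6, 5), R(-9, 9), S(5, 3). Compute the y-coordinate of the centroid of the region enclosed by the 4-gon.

Apply the surveyor's formula. First the cross-terms c_i = x_i·y_{i+1} − x_{i+1}·y_i:
  32, -9, -72, -45  ⇒  2A = -94, A = -47.
Then Σ (y_i + y_{i+1})·c_i = -926, so ȳ = -926 / (6·(-47)) = 463/141.

463/141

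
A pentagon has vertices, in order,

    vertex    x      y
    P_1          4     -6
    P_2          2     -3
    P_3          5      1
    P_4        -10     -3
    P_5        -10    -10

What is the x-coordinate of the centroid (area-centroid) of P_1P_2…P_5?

Apply Gauss's area formula. First the cross-terms c_i = x_i·y_{i+1} − x_{i+1}·y_i:
  0, 17, -5, 70, 100  ⇒  2A = 182, A = 91.
Then Σ (x_i + x_{i+1})·c_i = -1856, so x̄ = -1856 / (6·91) = -928/273.

-928/273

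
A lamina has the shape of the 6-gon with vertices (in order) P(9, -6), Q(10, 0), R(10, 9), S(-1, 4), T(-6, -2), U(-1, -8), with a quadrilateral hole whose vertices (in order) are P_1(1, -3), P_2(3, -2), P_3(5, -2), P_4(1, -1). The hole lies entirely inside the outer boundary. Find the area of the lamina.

Outer boundary:
Cross-terms: 60, 90, 49, 26, 46, 78  ⇒  Σ = 349
Area = |Σ|/2 = 174.5.
Hole:
Cross-terms: 7, 4, -3, -2  ⇒  Σ = 6
Area = |Σ|/2 = 3.
Net area = 174.5 − 3 = 171.5.

171.5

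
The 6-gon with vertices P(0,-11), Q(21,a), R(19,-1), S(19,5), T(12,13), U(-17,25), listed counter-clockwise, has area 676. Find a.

Write out the shoelace sum; only the two edges meeting at Q involve a:
2·Area = [(0·a − 21·(-11)) + (21·(-1) − 19·a)] + 1009
       = -19·a + 1219 = 1352
⇒ a = -7.

-7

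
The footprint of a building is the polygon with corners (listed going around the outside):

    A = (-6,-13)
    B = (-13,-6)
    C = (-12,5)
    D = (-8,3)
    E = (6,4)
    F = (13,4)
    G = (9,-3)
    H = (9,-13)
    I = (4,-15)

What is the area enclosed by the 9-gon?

367

Apply the shoelace formula: 2A = Σ (x_i·y_{i+1} − x_{i+1}·y_i), indices taken mod 9.
Σ = (-133) + (-137) + (4) + (-50) + (-28) + (-75) + (-90) + (-83) + (-142) = -734
Area = |Σ|/2 = 367.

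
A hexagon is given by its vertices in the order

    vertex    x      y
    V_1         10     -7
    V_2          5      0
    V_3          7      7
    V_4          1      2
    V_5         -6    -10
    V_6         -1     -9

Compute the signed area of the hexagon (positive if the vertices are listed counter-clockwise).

Σ = (35) + (35) + (7) + (2) + (44) + (97) = 220
Signed area = Σ/2 = 110 (positive ⇒ counter-clockwise traversal).

110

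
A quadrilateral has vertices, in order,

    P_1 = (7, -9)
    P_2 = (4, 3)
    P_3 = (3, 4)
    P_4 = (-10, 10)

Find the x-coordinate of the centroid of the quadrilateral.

3/11

Apply the surveyor's formula. First the cross-terms c_i = x_i·y_{i+1} − x_{i+1}·y_i:
  57, 7, 70, 20  ⇒  2A = 154, A = 77.
Then Σ (x_i + x_{i+1})·c_i = 126, so x̄ = 126 / (6·77) = 3/11.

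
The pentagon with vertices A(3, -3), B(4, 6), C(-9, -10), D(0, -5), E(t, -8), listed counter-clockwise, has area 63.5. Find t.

The doubled signed area Σ (x_i y_{i+1} − x_{i+1} y_i) is linear in t.
With t=0 it equals 113; the coefficient of t is 2 (from the two edges through E).
So 2·t + 113 = 2·63.5 = 127 ⇒ t = 7.

7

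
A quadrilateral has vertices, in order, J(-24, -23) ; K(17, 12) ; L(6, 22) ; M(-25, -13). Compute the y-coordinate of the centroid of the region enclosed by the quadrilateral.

87/76

Apply the shoelace (surveyor's) formula. First the cross-terms c_i = x_i·y_{i+1} − x_{i+1}·y_i:
  103, 302, 472, 263  ⇒  2A = 1140, A = 570.
Then Σ (y_i + y_{i+1})·c_i = 3915, so ȳ = 3915 / (6·570) = 87/76.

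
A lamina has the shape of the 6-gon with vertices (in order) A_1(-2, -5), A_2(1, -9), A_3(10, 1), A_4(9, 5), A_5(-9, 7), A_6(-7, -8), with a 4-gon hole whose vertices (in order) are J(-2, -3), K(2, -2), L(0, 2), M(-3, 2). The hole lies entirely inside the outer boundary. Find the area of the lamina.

Outer boundary:
Cross-terms: 23, 91, 41, 108, 121, 19  ⇒  Σ = 403
Area = |Σ|/2 = 201.5.
Hole:
Apply the surveyor's formula: 2A = Σ (x_i·y_{i+1} − x_{i+1}·y_i), indices taken mod 4.
Cross-terms: 10, 4, 6, 13  ⇒  Σ = 33
Area = |Σ|/2 = 16.5.
Net area = 201.5 − 16.5 = 185.

185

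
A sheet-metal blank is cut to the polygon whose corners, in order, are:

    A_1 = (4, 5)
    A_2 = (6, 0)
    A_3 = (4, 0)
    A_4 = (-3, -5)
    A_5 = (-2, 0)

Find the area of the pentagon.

Σ = (-30) + (0) + (-20) + (-10) + (-10) = -70
Area = |Σ|/2 = 35.

35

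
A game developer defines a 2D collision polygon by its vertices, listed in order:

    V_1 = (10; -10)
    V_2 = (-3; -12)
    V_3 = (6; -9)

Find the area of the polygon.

10.5

Apply the shoelace formula: 2A = Σ (x_i·y_{i+1} − x_{i+1}·y_i), indices taken mod 3.
Cross-terms: -150, 99, 30  ⇒  Σ = -21
Area = |Σ|/2 = 10.5.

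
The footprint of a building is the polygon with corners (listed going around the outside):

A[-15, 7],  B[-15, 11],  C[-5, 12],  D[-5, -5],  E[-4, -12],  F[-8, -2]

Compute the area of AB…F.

117

Apply the shoelace formula: 2A = Σ (x_i·y_{i+1} − x_{i+1}·y_i), indices taken mod 6.
Cross-terms: -60, -125, 85, 40, -88, -86  ⇒  Σ = -234
Area = |Σ|/2 = 117.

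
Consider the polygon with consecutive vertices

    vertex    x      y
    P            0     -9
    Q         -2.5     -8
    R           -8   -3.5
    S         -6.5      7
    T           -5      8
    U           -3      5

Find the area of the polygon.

73.75

Apply the surveyor's formula: 2A = Σ (x_i·y_{i+1} − x_{i+1}·y_i), indices taken mod 6.
Σ = (-22.5) + (-55.25) + (-78.75) + (-17) + (-1) + (27) = -147.5
Area = |Σ|/2 = 73.75.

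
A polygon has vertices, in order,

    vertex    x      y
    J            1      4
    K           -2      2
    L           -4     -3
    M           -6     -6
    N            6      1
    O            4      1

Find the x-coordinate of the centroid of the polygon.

Apply the shoelace formula. First the cross-terms c_i = x_i·y_{i+1} − x_{i+1}·y_i:
  10, 14, 6, 30, 2, 15  ⇒  2A = 77, A = 38.5.
Then Σ (x_i + x_{i+1})·c_i = -59, so x̄ = -59 / (6·38.5) = -59/231.

-59/231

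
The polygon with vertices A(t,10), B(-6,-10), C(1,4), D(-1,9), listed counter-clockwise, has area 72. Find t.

The doubled signed area Σ (x_i y_{i+1} − x_{i+1} y_i) is linear in t.
With t=0 it equals 49; the coefficient of t is -19 (from the two edges through A).
So -19·t + 49 = 2·72 = 144 ⇒ t = -5.

-5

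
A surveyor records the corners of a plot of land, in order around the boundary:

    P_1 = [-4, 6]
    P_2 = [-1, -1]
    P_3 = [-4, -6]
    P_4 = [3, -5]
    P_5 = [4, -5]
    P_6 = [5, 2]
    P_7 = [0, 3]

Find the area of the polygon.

Apply the shoelace formula: 2A = Σ (x_i·y_{i+1} − x_{i+1}·y_i), indices taken mod 7.
P_1→P_2: (-4)(-1) − (-1)(6) = 10
P_2→P_3: (-1)(-6) − (-4)(-1) = 2
P_3→P_4: (-4)(-5) − (3)(-6) = 38
P_4→P_5: (3)(-5) − (4)(-5) = 5
P_5→P_6: (4)(2) − (5)(-5) = 33
P_6→P_7: (5)(3) − (0)(2) = 15
P_7→P_1: (0)(6) − (-4)(3) = 12
Σ = 115
Area = |Σ|/2 = 57.5.

57.5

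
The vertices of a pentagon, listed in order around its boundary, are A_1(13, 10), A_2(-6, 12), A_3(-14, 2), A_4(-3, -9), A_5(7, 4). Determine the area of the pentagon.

Σ = (216) + (156) + (132) + (51) + (18) = 573
Area = |Σ|/2 = 286.5.

286.5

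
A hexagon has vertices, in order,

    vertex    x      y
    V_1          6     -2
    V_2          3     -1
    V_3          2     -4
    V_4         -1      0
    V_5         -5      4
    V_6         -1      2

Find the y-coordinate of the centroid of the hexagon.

Apply the surveyor's formula. First the cross-terms c_i = x_i·y_{i+1} − x_{i+1}·y_i:
  0, -10, -4, -4, -6, -10  ⇒  2A = -34, A = -17.
Then Σ (y_i + y_{i+1})·c_i = 14, so ȳ = 14 / (6·(-17)) = -7/51.

-7/51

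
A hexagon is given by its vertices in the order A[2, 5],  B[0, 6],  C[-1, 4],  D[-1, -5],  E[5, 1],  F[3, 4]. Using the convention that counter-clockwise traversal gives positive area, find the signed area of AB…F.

Apply the shoelace (surveyor's) formula: 2A = Σ (x_i·y_{i+1} − x_{i+1}·y_i), indices taken mod 6.
A→B: (2)(6) − (0)(5) = 12
B→C: (0)(4) − (-1)(6) = 6
C→D: (-1)(-5) − (-1)(4) = 9
D→E: (-1)(1) − (5)(-5) = 24
E→F: (5)(4) − (3)(1) = 17
F→A: (3)(5) − (2)(4) = 7
Σ = 75
Signed area = Σ/2 = 37.5 (positive ⇒ counter-clockwise traversal).

37.5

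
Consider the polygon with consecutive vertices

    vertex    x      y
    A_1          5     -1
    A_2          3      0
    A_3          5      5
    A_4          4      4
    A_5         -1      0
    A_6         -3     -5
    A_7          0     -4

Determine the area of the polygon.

29.5

A_1→A_2: (5)(0) − (3)(-1) = 3
A_2→A_3: (3)(5) − (5)(0) = 15
A_3→A_4: (5)(4) − (4)(5) = 0
A_4→A_5: (4)(0) − (-1)(4) = 4
A_5→A_6: (-1)(-5) − (-3)(0) = 5
A_6→A_7: (-3)(-4) − (0)(-5) = 12
A_7→A_1: (0)(-1) − (5)(-4) = 20
Σ = 59
Area = |Σ|/2 = 29.5.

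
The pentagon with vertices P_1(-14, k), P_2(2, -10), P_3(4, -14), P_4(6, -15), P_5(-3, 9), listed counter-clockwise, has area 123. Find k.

The doubled signed area Σ (x_i y_{i+1} − x_{i+1} y_i) is linear in k.
With k=0 it equals 311; the coefficient of k is -5 (from the two edges through P_1).
So -5·k + 311 = 2·123 = 246 ⇒ k = 13.

13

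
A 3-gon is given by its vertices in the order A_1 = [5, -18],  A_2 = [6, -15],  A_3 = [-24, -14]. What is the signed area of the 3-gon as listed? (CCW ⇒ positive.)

Σ = (33) + (-444) + (502) = 91
Signed area = Σ/2 = 45.5 (positive ⇒ counter-clockwise traversal).

45.5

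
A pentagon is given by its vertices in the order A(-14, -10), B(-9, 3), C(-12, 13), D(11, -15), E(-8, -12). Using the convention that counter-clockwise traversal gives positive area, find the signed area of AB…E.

Apply the shoelace (surveyor's) formula: 2A = Σ (x_i·y_{i+1} − x_{i+1}·y_i), indices taken mod 5.
Σ = (-132) + (-81) + (37) + (-252) + (-88) = -516
Signed area = Σ/2 = -258 (negative ⇒ clockwise traversal).

-258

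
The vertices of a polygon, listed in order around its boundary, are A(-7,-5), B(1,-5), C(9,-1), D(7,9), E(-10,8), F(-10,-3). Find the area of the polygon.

228.5

Apply the shoelace formula: 2A = Σ (x_i·y_{i+1} − x_{i+1}·y_i), indices taken mod 6.
Σ = (40) + (44) + (88) + (146) + (110) + (29) = 457
Area = |Σ|/2 = 228.5.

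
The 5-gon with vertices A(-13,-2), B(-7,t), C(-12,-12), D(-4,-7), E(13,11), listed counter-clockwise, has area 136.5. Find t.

The doubled signed area Σ (x_i y_{i+1} − x_{i+1} y_i) is linear in t.
With t=0 it equals 270; the coefficient of t is -1 (from the two edges through B).
So -1·t + 270 = 2·136.5 = 273 ⇒ t = -3.

-3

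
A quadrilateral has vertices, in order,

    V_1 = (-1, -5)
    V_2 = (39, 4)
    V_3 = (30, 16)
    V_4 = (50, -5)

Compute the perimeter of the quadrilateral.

|V_1V_2| = √((40)² + (9)²) = √1681 = 41
|V_2V_3| = √((-9)² + (12)²) = √225 = 15
|V_3V_4| = √((20)² + (-21)²) = √841 = 29
|V_4V_1| = √((-51)² + (0)²) = √2601 = 51
Perimeter = 41 + 15 + 29 + 51 = 136.

136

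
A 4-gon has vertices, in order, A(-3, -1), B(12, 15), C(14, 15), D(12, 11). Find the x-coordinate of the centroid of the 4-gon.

23/3

Apply the surveyor's formula. First the cross-terms c_i = x_i·y_{i+1} − x_{i+1}·y_i:
  -33, -30, -26, 21  ⇒  2A = -68, A = -34.
Then Σ (x_i + x_{i+1})·c_i = -1564, so x̄ = -1564 / (6·(-34)) = 23/3.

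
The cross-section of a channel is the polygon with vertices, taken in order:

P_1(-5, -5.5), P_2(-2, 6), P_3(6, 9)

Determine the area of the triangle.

Apply Gauss's area formula: 2A = Σ (x_i·y_{i+1} − x_{i+1}·y_i), indices taken mod 3.
P_1→P_2: (-5)(6) − (-2)(-5.5) = -41
P_2→P_3: (-2)(9) − (6)(6) = -54
P_3→P_1: (6)(-5.5) − (-5)(9) = 12
Σ = -83
Area = |Σ|/2 = 41.5.

41.5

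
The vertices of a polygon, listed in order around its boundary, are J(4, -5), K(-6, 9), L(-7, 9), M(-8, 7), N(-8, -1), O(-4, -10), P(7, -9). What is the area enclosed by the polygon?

142.5

Σ = (6) + (9) + (23) + (64) + (76) + (106) + (1) = 285
Area = |Σ|/2 = 142.5.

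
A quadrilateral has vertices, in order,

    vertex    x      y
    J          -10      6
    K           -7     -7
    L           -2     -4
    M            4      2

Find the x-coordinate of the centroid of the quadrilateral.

-1135/273

Apply the shoelace formula. First the cross-terms c_i = x_i·y_{i+1} − x_{i+1}·y_i:
  112, 14, 12, 44  ⇒  2A = 182, A = 91.
Then Σ (x_i + x_{i+1})·c_i = -2270, so x̄ = -2270 / (6·91) = -1135/273.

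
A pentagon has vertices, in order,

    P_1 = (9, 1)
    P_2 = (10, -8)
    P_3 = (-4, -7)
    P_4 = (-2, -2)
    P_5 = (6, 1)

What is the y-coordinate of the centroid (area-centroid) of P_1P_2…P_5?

-238/61

Apply Gauss's area formula. First the cross-terms c_i = x_i·y_{i+1} − x_{i+1}·y_i:
  -82, -102, -6, 10, -3  ⇒  2A = -183, A = -91.5.
Then Σ (y_i + y_{i+1})·c_i = 2142, so ȳ = 2142 / (6·(-91.5)) = -238/61.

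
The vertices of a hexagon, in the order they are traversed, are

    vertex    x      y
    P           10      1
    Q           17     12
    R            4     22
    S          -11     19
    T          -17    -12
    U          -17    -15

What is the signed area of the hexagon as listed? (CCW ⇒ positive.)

Apply the shoelace (surveyor's) formula: 2A = Σ (x_i·y_{i+1} − x_{i+1}·y_i), indices taken mod 6.
Σ = (103) + (326) + (318) + (455) + (51) + (133) = 1386
Signed area = Σ/2 = 693 (positive ⇒ counter-clockwise traversal).

693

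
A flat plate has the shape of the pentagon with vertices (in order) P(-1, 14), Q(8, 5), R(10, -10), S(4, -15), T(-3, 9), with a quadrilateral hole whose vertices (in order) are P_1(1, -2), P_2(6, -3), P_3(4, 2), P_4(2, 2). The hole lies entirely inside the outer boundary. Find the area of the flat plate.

184

Outer boundary:
Apply the shoelace formula: 2A = Σ (x_i·y_{i+1} − x_{i+1}·y_i), indices taken mod 5.
Σ = (-117) + (-130) + (-110) + (-9) + (-33) = -399
Area = |Σ|/2 = 199.5.
Hole:
Cross-terms: 9, 24, 4, -6  ⇒  Σ = 31
Area = |Σ|/2 = 15.5.
Net area = 199.5 − 15.5 = 184.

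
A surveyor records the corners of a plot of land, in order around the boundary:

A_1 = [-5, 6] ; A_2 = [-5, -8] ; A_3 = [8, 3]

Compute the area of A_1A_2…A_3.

91

Apply the shoelace (surveyor's) formula: 2A = Σ (x_i·y_{i+1} − x_{i+1}·y_i), indices taken mod 3.
A_1→A_2: (-5)(-8) − (-5)(6) = 70
A_2→A_3: (-5)(3) − (8)(-8) = 49
A_3→A_1: (8)(6) − (-5)(3) = 63
Σ = 182
Area = |Σ|/2 = 91.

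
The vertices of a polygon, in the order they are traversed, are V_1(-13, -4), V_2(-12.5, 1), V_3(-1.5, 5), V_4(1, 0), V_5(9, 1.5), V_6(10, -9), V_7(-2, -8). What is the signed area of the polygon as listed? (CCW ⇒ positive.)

Σ = (-63) + (-61) + (-5) + (1.5) + (-96) + (-98) + (-96) = -417.5
Signed area = Σ/2 = -208.75 (negative ⇒ clockwise traversal).

-208.75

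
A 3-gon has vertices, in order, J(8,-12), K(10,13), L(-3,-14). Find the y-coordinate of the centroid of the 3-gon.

Apply Gauss's area formula. First the cross-terms c_i = x_i·y_{i+1} − x_{i+1}·y_i:
  224, -101, 148  ⇒  2A = 271, A = 135.5.
Then Σ (y_i + y_{i+1})·c_i = -3523, so ȳ = -3523 / (6·135.5) = -13/3.

-13/3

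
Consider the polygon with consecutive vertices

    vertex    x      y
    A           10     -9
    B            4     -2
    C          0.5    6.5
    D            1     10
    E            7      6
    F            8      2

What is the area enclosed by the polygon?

74.25

Σ = (16) + (27) + (-1.5) + (-64) + (-34) + (-92) = -148.5
Area = |Σ|/2 = 74.25.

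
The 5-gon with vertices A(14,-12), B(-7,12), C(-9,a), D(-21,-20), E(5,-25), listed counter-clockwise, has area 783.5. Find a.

The doubled signed area Σ (x_i y_{i+1} − x_{i+1} y_i) is linear in a.
With a=0 it equals 1287; the coefficient of a is 14 (from the two edges through C).
So 14·a + 1287 = 2·783.5 = 1567 ⇒ a = 20.

20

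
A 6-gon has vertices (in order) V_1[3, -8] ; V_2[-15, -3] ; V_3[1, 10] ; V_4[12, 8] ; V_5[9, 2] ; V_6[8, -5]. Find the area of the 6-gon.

Σ = (-129) + (-147) + (-112) + (-48) + (-61) + (-49) = -546
Area = |Σ|/2 = 273.

273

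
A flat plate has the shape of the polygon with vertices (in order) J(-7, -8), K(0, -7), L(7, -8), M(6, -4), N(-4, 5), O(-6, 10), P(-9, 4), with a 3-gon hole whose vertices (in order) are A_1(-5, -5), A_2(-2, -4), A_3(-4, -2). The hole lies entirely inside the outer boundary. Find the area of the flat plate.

140

Outer boundary:
Apply the surveyor's formula: 2A = Σ (x_i·y_{i+1} − x_{i+1}·y_i), indices taken mod 7.
Cross-terms: 49, 49, 20, 14, -10, 66, 100  ⇒  Σ = 288
Area = |Σ|/2 = 144.
Hole:
Apply the shoelace formula: 2A = Σ (x_i·y_{i+1} − x_{i+1}·y_i), indices taken mod 3.
Σ = (10) + (-12) + (10) = 8
Area = |Σ|/2 = 4.
Net area = 144 − 4 = 140.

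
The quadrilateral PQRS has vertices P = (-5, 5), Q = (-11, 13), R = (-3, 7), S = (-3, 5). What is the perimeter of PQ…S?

24

|PQ| = √((-6)² + (8)²) = √100 = 10
|QR| = √((8)² + (-6)²) = √100 = 10
|RS| = √((0)² + (-2)²) = √4 = 2
|SP| = √((-2)² + (0)²) = √4 = 2
Perimeter = 10 + 10 + 2 + 2 = 24.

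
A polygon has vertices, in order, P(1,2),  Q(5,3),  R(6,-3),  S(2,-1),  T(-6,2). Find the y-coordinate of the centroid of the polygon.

31/56

Apply the shoelace (surveyor's) formula. First the cross-terms c_i = x_i·y_{i+1} − x_{i+1}·y_i:
  -7, -33, 0, -2, -14  ⇒  2A = -56, A = -28.
Then Σ (y_i + y_{i+1})·c_i = -93, so ȳ = -93 / (6·(-28)) = 31/56.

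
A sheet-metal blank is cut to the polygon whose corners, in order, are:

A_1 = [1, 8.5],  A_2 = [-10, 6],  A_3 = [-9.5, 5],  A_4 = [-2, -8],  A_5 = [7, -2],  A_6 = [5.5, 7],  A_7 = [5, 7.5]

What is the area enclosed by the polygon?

Apply the shoelace formula: 2A = Σ (x_i·y_{i+1} − x_{i+1}·y_i), indices taken mod 7.
A_1→A_2: (1)(6) − (-10)(8.5) = 91
A_2→A_3: (-10)(5) − (-9.5)(6) = 7
A_3→A_4: (-9.5)(-8) − (-2)(5) = 86
A_4→A_5: (-2)(-2) − (7)(-8) = 60
A_5→A_6: (7)(7) − (5.5)(-2) = 60
A_6→A_7: (5.5)(7.5) − (5)(7) = 6.25
A_7→A_1: (5)(8.5) − (1)(7.5) = 35
Σ = 345.25
Area = |Σ|/2 = 172.625.

172.625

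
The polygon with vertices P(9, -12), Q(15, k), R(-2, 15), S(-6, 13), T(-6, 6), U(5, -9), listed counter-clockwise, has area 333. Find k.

The doubled signed area Σ (x_i y_{i+1} − x_{i+1} y_i) is linear in k.
With k=0 it equals 556; the coefficient of k is 11 (from the two edges through Q).
So 11·k + 556 = 2·333 = 666 ⇒ k = 10.

10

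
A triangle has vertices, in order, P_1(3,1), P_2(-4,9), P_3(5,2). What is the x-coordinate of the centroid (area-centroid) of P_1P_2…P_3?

4/3

Apply the surveyor's formula. First the cross-terms c_i = x_i·y_{i+1} − x_{i+1}·y_i:
  31, -53, -1  ⇒  2A = -23, A = -11.5.
Then Σ (x_i + x_{i+1})·c_i = -92, so x̄ = -92 / (6·(-11.5)) = 4/3.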